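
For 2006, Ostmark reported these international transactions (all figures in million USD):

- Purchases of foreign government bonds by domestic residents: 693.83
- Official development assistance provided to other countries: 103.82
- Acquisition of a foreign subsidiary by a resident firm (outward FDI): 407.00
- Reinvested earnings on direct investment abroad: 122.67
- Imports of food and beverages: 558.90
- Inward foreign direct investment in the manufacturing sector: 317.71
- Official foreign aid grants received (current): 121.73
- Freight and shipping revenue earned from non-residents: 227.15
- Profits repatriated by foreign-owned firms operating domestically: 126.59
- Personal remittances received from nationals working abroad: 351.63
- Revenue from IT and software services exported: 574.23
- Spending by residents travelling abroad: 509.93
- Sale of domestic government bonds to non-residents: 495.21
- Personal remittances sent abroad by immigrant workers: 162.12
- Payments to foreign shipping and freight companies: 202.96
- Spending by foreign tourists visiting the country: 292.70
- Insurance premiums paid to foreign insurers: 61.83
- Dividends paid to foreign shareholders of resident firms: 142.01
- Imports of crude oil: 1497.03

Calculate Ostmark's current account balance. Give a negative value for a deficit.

Goods: -1497.03 - 558.90 = -2055.93
Services: -509.93 + 292.70 - 202.96 - 61.83 + 227.15 + 574.23 = 319.36
Primary income: -142.01 + 122.67 - 126.59 = -145.93
Secondary income: -103.82 + 351.63 - 162.12 + 121.73 = 207.42
Current account = (-2055.93) + 319.36 + (-145.93) + 207.42 = -1675.08
(Excluded from the current account — financial account: purchases of foreign government bonds by domestic residents 693.83, acquisition of a foreign subsidiary by a resident firm (outward FDI) 407.00, inward foreign direct investment in the manufacturing sector 317.71, sale of domestic government bonds to non-residents 495.21.)

-1675.08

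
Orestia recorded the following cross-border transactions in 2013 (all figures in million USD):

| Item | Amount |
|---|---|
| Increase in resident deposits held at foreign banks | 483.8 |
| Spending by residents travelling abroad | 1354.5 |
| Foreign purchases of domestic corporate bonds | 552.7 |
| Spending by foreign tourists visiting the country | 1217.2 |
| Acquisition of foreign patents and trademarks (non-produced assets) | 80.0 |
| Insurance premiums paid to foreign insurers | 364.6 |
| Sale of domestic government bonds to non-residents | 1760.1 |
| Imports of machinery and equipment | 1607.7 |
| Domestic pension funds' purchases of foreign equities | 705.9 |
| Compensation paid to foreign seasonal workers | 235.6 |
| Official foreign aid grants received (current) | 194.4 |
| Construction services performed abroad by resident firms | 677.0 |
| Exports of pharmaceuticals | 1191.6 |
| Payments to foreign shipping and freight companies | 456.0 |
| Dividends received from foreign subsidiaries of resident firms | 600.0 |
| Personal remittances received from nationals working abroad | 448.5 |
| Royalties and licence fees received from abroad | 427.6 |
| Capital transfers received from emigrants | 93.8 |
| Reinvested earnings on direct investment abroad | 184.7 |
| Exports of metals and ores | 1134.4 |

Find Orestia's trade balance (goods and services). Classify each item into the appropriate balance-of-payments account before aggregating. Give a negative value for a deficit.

Goods: -1607.7 + 1191.6 + 1134.4 = 718.3
Services: -1354.5 - 364.6 + 677.0 + 427.6 + 1217.2 - 456.0 = 146.7
Trade balance = 718.3 + 146.7 = 865.0
(Excluded from the trade balance — financial account: increase in resident deposits held at foreign banks 483.8, foreign purchases of domestic corporate bonds 552.7, sale of domestic government bonds to non-residents 1760.1, domestic pension funds' purchases of foreign equities 705.9; capital account: acquisition of foreign patents and trademarks (non-produced assets) 80.0, capital transfers received from emigrants 93.8; primary income: compensation paid to foreign seasonal workers 235.6, dividends received from foreign subsidiaries of resident firms 600.0, reinvested earnings on direct investment abroad 184.7; secondary income: official foreign aid grants received (current) 194.4, personal remittances received from nationals working abroad 448.5.)

865.0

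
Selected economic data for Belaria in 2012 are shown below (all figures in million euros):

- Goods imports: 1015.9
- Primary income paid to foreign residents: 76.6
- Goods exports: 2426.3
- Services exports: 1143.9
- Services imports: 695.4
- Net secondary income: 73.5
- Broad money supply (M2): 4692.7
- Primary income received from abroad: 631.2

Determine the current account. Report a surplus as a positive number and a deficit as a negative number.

2487.0

Goods balance = 2426.3 - 1015.9 = 1410.4
Services balance = 1143.9 - 695.4 = 448.5
Trade balance (goods + services) = 1410.4 + 448.5 = 1858.9
Net primary income = 631.2 - 76.6 = 554.6
Net secondary income = 73.5
Current account = 1858.9 + 554.6 + 73.5 = 2487.0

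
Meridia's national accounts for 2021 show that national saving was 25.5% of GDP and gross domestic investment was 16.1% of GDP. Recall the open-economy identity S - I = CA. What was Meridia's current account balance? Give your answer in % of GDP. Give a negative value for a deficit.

9.4

CA = S - I = 25.5 - 16.1 = 9.4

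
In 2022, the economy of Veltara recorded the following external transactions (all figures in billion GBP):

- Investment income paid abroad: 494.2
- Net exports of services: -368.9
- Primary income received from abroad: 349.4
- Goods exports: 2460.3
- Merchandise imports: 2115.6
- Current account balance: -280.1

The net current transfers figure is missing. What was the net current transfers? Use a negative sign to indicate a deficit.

Current account = goods balance + services balance + net primary income + net secondary income
Sum of the known components = -169.0
Net current transfers = CA - (known components) = -280.1 - (-169.0) = -111.1

-111.1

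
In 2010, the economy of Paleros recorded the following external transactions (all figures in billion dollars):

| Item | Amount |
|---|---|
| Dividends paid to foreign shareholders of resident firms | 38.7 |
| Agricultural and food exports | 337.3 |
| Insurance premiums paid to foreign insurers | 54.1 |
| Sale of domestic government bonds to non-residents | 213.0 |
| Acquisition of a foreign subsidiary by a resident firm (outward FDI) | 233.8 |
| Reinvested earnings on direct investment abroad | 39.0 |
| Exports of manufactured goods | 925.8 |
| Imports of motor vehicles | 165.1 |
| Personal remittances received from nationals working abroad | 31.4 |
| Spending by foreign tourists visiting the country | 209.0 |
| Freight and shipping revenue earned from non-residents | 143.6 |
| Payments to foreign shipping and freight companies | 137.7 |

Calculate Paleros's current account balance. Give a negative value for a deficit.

Goods: 925.8 + 337.3 - 165.1 = 1098.0
Services: -137.7 - 54.1 + 143.6 + 209.0 = 160.8
Primary income: -38.7 + 39.0 = 0.3
Secondary income: 31.4
Current account = 1098.0 + 160.8 + 0.3 + 31.4 = 1290.5
(Excluded from the current account — financial account: sale of domestic government bonds to non-residents 213.0, acquisition of a foreign subsidiary by a resident firm (outward FDI) 233.8.)

1290.5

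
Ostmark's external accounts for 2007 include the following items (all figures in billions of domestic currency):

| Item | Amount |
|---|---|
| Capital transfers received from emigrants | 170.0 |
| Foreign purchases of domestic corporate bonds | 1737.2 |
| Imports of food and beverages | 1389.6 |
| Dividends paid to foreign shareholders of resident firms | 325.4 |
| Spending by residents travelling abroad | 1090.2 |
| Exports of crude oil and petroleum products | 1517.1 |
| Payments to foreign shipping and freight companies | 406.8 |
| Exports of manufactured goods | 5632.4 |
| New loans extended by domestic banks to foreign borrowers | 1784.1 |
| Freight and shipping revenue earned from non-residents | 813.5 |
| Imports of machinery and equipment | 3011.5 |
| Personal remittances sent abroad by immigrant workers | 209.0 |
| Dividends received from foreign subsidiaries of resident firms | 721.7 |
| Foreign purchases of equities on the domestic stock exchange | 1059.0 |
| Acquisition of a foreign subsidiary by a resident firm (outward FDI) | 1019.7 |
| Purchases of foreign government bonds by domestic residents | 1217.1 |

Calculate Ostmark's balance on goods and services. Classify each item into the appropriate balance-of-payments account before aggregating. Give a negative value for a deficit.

2064.9

Goods: 5632.4 + 1517.1 - 1389.6 - 3011.5 = 2748.4
Services: -406.8 + 813.5 - 1090.2 = -683.5
Trade balance = 2748.4 + (-683.5) = 2064.9
(Excluded from the trade balance — capital account: capital transfers received from emigrants 170.0; financial account: foreign purchases of domestic corporate bonds 1737.2, new loans extended by domestic banks to foreign borrowers 1784.1, foreign purchases of equities on the domestic stock exchange 1059.0, acquisition of a foreign subsidiary by a resident firm (outward FDI) 1019.7, purchases of foreign government bonds by domestic residents 1217.1; primary income: dividends paid to foreign shareholders of resident firms 325.4, dividends received from foreign subsidiaries of resident firms 721.7; secondary income: personal remittances sent abroad by immigrant workers 209.0.)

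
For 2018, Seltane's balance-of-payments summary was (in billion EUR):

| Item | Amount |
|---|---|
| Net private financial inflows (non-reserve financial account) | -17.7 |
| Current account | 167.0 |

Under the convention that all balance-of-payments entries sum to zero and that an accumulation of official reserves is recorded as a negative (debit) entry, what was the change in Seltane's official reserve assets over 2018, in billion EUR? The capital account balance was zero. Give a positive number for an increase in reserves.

Official reserve transactions balance = -(167.0 + (-17.7)) = -149.3
An accumulation of reserves is recorded as a debit (negative entry), so the change in the stock of reserves is the negative of that balance.
Change in official reserves = -(-149.3) = 149.3

149.3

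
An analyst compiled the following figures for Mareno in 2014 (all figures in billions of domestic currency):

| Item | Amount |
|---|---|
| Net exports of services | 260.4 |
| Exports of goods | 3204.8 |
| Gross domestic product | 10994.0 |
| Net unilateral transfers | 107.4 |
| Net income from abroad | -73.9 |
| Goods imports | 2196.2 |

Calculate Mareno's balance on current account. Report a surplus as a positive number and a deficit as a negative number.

1302.5

Goods balance = 3204.8 - 2196.2 = 1008.6
Services balance = 260.4
Trade balance (goods + services) = 1008.6 + 260.4 = 1269.0
Net primary income = -73.9
Net secondary income = 107.4
Current account = 1269.0 + (-73.9) + 107.4 = 1302.5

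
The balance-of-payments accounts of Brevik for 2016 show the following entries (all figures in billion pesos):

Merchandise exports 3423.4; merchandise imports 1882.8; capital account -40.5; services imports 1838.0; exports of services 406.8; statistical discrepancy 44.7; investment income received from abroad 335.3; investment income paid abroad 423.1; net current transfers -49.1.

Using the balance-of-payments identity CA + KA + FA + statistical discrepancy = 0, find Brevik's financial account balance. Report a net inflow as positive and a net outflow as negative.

Goods balance = 3423.4 - 1882.8 = 1540.6
Services balance = 406.8 - 1838.0 = -1431.2
Trade balance (goods + services) = 1540.6 + (-1431.2) = 109.4
Net primary income = 335.3 - 423.1 = -87.8
Net secondary income = -49.1
Current account = 109.4 + (-87.8) + (-49.1) = -27.5
Financial account = -(-27.5 + (-40.5) + 44.7) = 23.3

23.3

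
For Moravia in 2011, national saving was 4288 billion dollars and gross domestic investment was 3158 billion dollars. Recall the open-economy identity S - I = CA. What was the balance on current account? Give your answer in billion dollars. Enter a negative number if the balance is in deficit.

CA = S - I = 4288 - 3158 = 1130

1130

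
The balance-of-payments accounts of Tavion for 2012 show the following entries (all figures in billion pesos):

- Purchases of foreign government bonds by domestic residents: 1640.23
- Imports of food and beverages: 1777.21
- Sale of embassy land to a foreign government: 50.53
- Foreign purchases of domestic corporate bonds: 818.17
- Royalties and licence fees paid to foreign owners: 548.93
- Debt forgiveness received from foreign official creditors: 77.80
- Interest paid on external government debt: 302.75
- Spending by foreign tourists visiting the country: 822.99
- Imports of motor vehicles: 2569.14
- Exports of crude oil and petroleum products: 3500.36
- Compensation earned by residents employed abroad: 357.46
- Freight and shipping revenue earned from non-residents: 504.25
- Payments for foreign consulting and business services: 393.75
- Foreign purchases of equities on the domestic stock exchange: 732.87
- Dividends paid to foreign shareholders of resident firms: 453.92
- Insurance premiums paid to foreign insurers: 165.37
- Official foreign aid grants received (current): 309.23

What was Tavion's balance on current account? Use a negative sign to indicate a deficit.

Goods: -2569.14 - 1777.21 + 3500.36 = -845.99
Services: 504.25 - 548.93 - 393.75 - 165.37 + 822.99 = 219.19
Primary income: -453.92 - 302.75 + 357.46 = -399.21
Secondary income: 309.23
Current account = (-845.99) + 219.19 + (-399.21) + 309.23 = -716.78
(Excluded from the current account — financial account: purchases of foreign government bonds by domestic residents 1640.23, foreign purchases of domestic corporate bonds 818.17, foreign purchases of equities on the domestic stock exchange 732.87; capital account: sale of embassy land to a foreign government 50.53, debt forgiveness received from foreign official creditors 77.80.)

-716.78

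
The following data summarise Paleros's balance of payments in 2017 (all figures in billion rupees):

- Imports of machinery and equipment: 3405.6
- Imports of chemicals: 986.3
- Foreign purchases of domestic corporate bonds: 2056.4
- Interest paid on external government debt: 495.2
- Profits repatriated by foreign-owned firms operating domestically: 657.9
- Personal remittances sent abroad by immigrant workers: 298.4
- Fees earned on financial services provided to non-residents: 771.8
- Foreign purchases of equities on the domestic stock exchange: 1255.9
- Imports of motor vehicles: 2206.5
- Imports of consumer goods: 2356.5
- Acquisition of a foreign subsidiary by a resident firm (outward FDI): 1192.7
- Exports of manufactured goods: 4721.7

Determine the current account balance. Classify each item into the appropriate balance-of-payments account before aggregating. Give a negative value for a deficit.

Goods: -986.3 - 2206.5 - 2356.5 - 3405.6 + 4721.7 = -4233.2
Services: 771.8
Primary income: -657.9 - 495.2 = -1153.1
Secondary income: -298.4
Current account = (-4233.2) + 771.8 + (-1153.1) + (-298.4) = -4912.9
(Excluded from the current account — financial account: foreign purchases of domestic corporate bonds 2056.4, foreign purchases of equities on the domestic stock exchange 1255.9, acquisition of a foreign subsidiary by a resident firm (outward FDI) 1192.7.)

-4912.9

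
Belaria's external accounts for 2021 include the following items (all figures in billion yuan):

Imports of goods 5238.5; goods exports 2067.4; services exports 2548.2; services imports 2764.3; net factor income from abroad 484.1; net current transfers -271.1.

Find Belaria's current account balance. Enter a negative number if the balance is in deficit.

-3174.2

Goods balance = 2067.4 - 5238.5 = -3171.1
Services balance = 2548.2 - 2764.3 = -216.1
Trade balance (goods + services) = -3171.1 + (-216.1) = -3387.2
Net primary income = 484.1
Net secondary income = -271.1
Current account = -3387.2 + 484.1 + (-271.1) = -3174.2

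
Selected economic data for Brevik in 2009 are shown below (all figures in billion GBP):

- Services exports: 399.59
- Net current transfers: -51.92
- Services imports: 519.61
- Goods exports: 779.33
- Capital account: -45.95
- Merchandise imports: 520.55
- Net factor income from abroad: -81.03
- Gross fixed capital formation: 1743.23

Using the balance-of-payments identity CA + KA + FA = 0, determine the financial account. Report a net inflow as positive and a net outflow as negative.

Goods balance = 779.33 - 520.55 = 258.78
Services balance = 399.59 - 519.61 = -120.02
Trade balance (goods + services) = 258.78 + (-120.02) = 138.76
Net primary income = -81.03
Net secondary income = -51.92
Current account = 138.76 + (-81.03) + (-51.92) = 5.81
Financial account = -(5.81 + (-45.95)) = 40.14

40.14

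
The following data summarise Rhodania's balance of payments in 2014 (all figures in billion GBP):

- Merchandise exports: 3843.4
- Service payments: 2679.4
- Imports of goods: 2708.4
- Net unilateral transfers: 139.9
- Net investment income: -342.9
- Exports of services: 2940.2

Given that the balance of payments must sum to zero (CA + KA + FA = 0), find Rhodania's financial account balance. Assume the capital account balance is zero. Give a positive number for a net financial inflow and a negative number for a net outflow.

Goods balance = 3843.4 - 2708.4 = 1135.0
Services balance = 2940.2 - 2679.4 = 260.8
Trade balance (goods + services) = 1135.0 + 260.8 = 1395.8
Net primary income = -342.9
Net secondary income = 139.9
Current account = 1395.8 + (-342.9) + 139.9 = 1192.8
Financial account = -(1192.8) = -1192.8

-1192.8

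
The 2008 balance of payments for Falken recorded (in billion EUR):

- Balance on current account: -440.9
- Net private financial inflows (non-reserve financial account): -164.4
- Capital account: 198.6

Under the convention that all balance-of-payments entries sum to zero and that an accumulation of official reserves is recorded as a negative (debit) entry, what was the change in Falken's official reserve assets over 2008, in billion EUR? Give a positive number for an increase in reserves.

Official reserve transactions balance = -((-440.9) + 198.6 + (-164.4)) = 406.7
An accumulation of reserves is recorded as a debit (negative entry), so the change in the stock of reserves is the negative of that balance.
Change in official reserves = -(406.7) = -406.7

-406.7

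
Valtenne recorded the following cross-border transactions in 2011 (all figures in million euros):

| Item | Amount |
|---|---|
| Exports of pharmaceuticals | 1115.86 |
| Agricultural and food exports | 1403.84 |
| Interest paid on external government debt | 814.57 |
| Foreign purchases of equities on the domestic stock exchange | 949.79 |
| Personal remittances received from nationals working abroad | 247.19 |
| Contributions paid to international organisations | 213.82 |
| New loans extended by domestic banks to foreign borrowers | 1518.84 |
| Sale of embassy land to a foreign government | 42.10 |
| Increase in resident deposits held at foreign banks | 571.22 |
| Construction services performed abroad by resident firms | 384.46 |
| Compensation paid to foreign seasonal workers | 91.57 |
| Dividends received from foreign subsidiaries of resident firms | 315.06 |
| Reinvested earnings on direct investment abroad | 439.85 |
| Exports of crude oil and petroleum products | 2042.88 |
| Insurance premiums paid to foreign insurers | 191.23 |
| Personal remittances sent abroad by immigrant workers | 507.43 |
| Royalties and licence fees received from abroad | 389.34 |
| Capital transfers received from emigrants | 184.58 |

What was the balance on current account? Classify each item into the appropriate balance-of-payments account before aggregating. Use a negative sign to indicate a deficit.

4519.86

Goods: 1115.86 + 1403.84 + 2042.88 = 4562.58
Services: -191.23 + 389.34 + 384.46 = 582.57
Primary income: 439.85 - 91.57 + 315.06 - 814.57 = -151.23
Secondary income: -507.43 + 247.19 - 213.82 = -474.06
Current account = 4562.58 + 582.57 + (-151.23) + (-474.06) = 4519.86
(Excluded from the current account — financial account: foreign purchases of equities on the domestic stock exchange 949.79, new loans extended by domestic banks to foreign borrowers 1518.84, increase in resident deposits held at foreign banks 571.22; capital account: sale of embassy land to a foreign government 42.10, capital transfers received from emigrants 184.58.)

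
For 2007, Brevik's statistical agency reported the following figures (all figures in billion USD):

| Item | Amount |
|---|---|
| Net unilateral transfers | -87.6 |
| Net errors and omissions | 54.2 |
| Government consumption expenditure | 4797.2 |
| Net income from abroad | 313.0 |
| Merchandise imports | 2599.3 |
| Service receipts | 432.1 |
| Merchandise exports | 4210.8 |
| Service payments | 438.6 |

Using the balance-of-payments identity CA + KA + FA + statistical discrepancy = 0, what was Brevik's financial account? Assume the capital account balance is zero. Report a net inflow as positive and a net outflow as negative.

Goods balance = 4210.8 - 2599.3 = 1611.5
Services balance = 432.1 - 438.6 = -6.5
Trade balance (goods + services) = 1611.5 + (-6.5) = 1605.0
Net primary income = 313.0
Net secondary income = -87.6
Current account = 1605.0 + 313.0 + (-87.6) = 1830.4
Financial account = -(1830.4 + 54.2) = -1884.6

-1884.6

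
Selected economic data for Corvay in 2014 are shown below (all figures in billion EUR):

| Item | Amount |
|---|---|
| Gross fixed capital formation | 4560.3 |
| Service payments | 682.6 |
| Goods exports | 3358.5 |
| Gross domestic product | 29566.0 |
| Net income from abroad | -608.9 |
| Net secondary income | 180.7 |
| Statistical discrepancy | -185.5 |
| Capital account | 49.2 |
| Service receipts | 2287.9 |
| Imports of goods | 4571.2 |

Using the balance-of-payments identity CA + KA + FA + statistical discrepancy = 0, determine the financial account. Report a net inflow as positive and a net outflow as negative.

Goods balance = 3358.5 - 4571.2 = -1212.7
Services balance = 2287.9 - 682.6 = 1605.3
Trade balance (goods + services) = -1212.7 + 1605.3 = 392.6
Net primary income = -608.9
Net secondary income = 180.7
Current account = 392.6 + (-608.9) + 180.7 = -35.6
Financial account = -(-35.6 + 49.2 + (-185.5)) = 171.9

171.9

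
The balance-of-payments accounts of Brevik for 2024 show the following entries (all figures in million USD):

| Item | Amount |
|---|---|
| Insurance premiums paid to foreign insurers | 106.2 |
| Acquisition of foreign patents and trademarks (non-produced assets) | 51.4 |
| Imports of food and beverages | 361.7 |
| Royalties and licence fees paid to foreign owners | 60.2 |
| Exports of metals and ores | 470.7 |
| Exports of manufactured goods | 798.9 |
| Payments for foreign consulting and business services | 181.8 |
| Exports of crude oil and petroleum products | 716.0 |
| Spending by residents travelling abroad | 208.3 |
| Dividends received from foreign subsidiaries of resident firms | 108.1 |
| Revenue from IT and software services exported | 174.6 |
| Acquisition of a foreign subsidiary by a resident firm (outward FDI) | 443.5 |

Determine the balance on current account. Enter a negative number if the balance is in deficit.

Goods: -361.7 + 470.7 + 716.0 + 798.9 = 1623.9
Services: -208.3 + 174.6 - 106.2 - 60.2 - 181.8 = -381.9
Primary income: 108.1
Current account = 1623.9 + (-381.9) + 108.1 = 1350.1
(Excluded from the current account — capital account: acquisition of foreign patents and trademarks (non-produced assets) 51.4; financial account: acquisition of a foreign subsidiary by a resident firm (outward FDI) 443.5.)

1350.1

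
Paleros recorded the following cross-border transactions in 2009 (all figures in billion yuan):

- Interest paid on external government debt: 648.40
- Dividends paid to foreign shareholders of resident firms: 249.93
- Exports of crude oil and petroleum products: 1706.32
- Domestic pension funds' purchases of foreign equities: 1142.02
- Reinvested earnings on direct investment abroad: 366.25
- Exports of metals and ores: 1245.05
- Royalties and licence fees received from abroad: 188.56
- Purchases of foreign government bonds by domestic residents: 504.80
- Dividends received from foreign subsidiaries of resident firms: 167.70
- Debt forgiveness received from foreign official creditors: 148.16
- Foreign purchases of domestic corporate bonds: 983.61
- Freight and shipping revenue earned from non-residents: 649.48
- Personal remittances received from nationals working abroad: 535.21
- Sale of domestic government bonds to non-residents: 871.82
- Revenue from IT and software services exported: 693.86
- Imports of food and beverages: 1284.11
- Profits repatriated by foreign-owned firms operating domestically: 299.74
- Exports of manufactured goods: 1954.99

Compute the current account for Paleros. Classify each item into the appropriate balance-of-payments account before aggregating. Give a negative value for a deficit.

5025.24

Goods: -1284.11 + 1245.05 + 1954.99 + 1706.32 = 3622.25
Services: 188.56 + 649.48 + 693.86 = 1531.90
Primary income: -249.93 - 648.40 + 366.25 + 167.70 - 299.74 = -664.12
Secondary income: 535.21
Current account = 3622.25 + 1531.90 + (-664.12) + 535.21 = 5025.24
(Excluded from the current account — financial account: domestic pension funds' purchases of foreign equities 1142.02, purchases of foreign government bonds by domestic residents 504.80, foreign purchases of domestic corporate bonds 983.61, sale of domestic government bonds to non-residents 871.82; capital account: debt forgiveness received from foreign official creditors 148.16.)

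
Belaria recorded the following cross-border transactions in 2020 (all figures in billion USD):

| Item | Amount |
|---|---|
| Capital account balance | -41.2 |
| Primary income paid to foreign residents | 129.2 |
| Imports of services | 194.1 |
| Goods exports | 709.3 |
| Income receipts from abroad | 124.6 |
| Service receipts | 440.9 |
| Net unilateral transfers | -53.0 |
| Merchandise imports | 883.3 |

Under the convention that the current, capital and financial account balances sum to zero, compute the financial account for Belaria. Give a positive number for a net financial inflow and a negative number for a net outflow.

26.0

Goods balance = 709.3 - 883.3 = -174.0
Services balance = 440.9 - 194.1 = 246.8
Trade balance (goods + services) = -174.0 + 246.8 = 72.8
Net primary income = 124.6 - 129.2 = -4.6
Net secondary income = -53.0
Current account = 72.8 + (-4.6) + (-53.0) = 15.2
Financial account = -(15.2 + (-41.2)) = 26.0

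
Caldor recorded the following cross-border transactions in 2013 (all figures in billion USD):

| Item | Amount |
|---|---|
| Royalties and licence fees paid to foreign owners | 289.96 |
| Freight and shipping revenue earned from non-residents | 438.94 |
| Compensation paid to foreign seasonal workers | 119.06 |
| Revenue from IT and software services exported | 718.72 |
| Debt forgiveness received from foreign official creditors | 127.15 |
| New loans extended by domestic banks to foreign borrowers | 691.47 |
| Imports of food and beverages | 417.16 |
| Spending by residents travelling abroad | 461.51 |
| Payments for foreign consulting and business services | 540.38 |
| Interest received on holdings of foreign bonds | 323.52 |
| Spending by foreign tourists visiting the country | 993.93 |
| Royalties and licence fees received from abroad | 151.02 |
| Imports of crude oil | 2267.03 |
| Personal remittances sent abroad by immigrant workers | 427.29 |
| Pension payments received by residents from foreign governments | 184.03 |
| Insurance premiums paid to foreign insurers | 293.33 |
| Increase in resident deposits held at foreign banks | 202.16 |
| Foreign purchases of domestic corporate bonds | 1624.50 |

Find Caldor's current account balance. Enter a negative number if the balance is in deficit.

Goods: -2267.03 - 417.16 = -2684.19
Services: -461.51 + 151.02 + 718.72 + 993.93 - 540.38 + 438.94 - 289.96 - 293.33 = 717.43
Primary income: 323.52 - 119.06 = 204.46
Secondary income: -427.29 + 184.03 = -243.26
Current account = (-2684.19) + 717.43 + 204.46 + (-243.26) = -2005.56
(Excluded from the current account — capital account: debt forgiveness received from foreign official creditors 127.15; financial account: new loans extended by domestic banks to foreign borrowers 691.47, increase in resident deposits held at foreign banks 202.16, foreign purchases of domestic corporate bonds 1624.50.)

-2005.56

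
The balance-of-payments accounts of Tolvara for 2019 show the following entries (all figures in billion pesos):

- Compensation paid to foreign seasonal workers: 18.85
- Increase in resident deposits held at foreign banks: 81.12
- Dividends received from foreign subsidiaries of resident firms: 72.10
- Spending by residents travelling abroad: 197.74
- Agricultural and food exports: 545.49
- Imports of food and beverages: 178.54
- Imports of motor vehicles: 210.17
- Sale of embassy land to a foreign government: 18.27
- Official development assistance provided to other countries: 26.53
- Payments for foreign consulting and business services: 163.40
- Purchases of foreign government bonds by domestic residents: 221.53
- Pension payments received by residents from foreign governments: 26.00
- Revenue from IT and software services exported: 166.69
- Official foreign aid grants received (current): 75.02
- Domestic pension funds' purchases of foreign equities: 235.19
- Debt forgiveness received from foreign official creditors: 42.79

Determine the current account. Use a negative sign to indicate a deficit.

Goods: -210.17 + 545.49 - 178.54 = 156.78
Services: -197.74 + 166.69 - 163.40 = -194.45
Primary income: 72.10 - 18.85 = 53.25
Secondary income: 26.00 - 26.53 + 75.02 = 74.49
Current account = 156.78 + (-194.45) + 53.25 + 74.49 = 90.07
(Excluded from the current account — financial account: increase in resident deposits held at foreign banks 81.12, purchases of foreign government bonds by domestic residents 221.53, domestic pension funds' purchases of foreign equities 235.19; capital account: sale of embassy land to a foreign government 18.27, debt forgiveness received from foreign official creditors 42.79.)

90.07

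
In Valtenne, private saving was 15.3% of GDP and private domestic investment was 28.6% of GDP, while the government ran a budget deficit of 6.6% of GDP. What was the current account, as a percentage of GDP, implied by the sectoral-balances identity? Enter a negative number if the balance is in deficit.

-19.9

By the sectoral-balances identity, CA = (S_private - I) + (T - G).
Private balance = 15.3 - 28.6 = -13.3
Government balance (T - G) = -6.6
CA = -13.3 + (-6.6) = -19.9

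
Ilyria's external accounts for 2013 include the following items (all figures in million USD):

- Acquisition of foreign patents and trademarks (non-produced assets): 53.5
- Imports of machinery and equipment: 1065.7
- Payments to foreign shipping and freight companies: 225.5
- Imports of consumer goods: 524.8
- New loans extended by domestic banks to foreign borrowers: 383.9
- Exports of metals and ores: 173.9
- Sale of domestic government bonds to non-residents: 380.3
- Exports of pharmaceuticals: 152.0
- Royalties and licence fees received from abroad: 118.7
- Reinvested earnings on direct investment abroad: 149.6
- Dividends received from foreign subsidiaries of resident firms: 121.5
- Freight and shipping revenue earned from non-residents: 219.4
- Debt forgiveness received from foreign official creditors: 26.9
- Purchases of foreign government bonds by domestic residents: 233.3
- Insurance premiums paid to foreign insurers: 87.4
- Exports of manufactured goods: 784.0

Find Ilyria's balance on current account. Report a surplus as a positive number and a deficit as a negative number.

-184.3

Goods: 784.0 + 173.9 - 524.8 + 152.0 - 1065.7 = -480.6
Services: -87.4 - 225.5 + 118.7 + 219.4 = 25.2
Primary income: 121.5 + 149.6 = 271.1
Current account = (-480.6) + 25.2 + 271.1 = -184.3
(Excluded from the current account — capital account: acquisition of foreign patents and trademarks (non-produced assets) 53.5, debt forgiveness received from foreign official creditors 26.9; financial account: new loans extended by domestic banks to foreign borrowers 383.9, sale of domestic government bonds to non-residents 380.3, purchases of foreign government bonds by domestic residents 233.3.)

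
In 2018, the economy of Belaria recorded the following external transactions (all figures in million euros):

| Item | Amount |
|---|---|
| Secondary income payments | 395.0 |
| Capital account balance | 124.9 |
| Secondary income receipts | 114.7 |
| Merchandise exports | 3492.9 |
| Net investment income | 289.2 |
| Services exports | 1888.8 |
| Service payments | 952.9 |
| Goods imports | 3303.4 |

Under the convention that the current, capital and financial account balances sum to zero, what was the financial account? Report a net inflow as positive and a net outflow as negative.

Goods balance = 3492.9 - 3303.4 = 189.5
Services balance = 1888.8 - 952.9 = 935.9
Trade balance (goods + services) = 189.5 + 935.9 = 1125.4
Net primary income = 289.2
Net secondary income = 114.7 - 395.0 = -280.3
Current account = 1125.4 + 289.2 + (-280.3) = 1134.3
Financial account = -(1134.3 + 124.9) = -1259.2

-1259.2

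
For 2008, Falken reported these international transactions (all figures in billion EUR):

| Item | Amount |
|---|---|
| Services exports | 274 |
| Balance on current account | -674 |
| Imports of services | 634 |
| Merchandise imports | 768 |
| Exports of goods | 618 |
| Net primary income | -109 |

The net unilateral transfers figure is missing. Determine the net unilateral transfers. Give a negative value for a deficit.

Current account = goods balance + services balance + net primary income + net secondary income
Sum of the known components = -619
Net unilateral transfers = CA - (known components) = -674 - (-619) = -55

-55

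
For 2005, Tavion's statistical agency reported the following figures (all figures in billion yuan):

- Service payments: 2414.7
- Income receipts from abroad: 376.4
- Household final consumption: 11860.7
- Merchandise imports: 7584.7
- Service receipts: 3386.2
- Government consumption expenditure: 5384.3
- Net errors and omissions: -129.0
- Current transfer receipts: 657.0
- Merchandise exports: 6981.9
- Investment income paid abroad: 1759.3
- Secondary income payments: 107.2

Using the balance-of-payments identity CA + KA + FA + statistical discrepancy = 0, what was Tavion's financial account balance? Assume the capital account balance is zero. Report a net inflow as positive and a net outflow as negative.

593.4

Goods balance = 6981.9 - 7584.7 = -602.8
Services balance = 3386.2 - 2414.7 = 971.5
Trade balance (goods + services) = -602.8 + 971.5 = 368.7
Net primary income = 376.4 - 1759.3 = -1382.9
Net secondary income = 657.0 - 107.2 = 549.8
Current account = 368.7 + (-1382.9) + 549.8 = -464.4
Financial account = -(-464.4 + (-129.0)) = 593.4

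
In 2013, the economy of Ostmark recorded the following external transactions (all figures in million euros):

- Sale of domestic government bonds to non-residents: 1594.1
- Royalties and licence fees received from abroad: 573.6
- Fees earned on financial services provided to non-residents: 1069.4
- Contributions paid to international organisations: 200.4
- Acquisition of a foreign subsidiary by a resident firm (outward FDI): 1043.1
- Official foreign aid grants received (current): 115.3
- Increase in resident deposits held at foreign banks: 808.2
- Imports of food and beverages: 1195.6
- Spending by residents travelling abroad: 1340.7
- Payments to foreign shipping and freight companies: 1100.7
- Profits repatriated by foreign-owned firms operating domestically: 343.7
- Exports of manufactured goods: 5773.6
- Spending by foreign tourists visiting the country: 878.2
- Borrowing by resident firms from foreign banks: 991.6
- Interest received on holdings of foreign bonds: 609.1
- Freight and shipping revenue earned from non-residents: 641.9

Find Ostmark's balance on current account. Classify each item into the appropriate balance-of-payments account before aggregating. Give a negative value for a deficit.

Goods: -1195.6 + 5773.6 = 4578.0
Services: 573.6 + 878.2 - 1340.7 + 641.9 - 1100.7 + 1069.4 = 721.7
Primary income: 609.1 - 343.7 = 265.4
Secondary income: -200.4 + 115.3 = -85.1
Current account = 4578.0 + 721.7 + 265.4 + (-85.1) = 5480.0
(Excluded from the current account — financial account: sale of domestic government bonds to non-residents 1594.1, acquisition of a foreign subsidiary by a resident firm (outward FDI) 1043.1, increase in resident deposits held at foreign banks 808.2, borrowing by resident firms from foreign banks 991.6.)

5480.0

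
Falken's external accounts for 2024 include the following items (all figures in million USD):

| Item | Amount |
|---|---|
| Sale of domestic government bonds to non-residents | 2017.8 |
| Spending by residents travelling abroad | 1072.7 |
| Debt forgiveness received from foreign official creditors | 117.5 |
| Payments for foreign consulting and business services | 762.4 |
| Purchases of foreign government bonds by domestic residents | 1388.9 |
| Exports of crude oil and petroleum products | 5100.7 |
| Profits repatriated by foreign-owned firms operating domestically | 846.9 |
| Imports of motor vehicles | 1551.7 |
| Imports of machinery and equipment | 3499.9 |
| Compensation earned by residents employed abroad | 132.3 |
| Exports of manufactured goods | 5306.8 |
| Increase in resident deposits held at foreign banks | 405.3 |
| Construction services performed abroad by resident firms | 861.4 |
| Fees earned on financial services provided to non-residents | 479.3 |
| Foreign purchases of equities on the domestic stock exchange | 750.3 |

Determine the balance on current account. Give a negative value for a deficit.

4146.9

Goods: 5100.7 + 5306.8 - 1551.7 - 3499.9 = 5355.9
Services: 861.4 + 479.3 - 1072.7 - 762.4 = -494.4
Primary income: 132.3 - 846.9 = -714.6
Current account = 5355.9 + (-494.4) + (-714.6) = 4146.9
(Excluded from the current account — financial account: sale of domestic government bonds to non-residents 2017.8, purchases of foreign government bonds by domestic residents 1388.9, increase in resident deposits held at foreign banks 405.3, foreign purchases of equities on the domestic stock exchange 750.3; capital account: debt forgiveness received from foreign official creditors 117.5.)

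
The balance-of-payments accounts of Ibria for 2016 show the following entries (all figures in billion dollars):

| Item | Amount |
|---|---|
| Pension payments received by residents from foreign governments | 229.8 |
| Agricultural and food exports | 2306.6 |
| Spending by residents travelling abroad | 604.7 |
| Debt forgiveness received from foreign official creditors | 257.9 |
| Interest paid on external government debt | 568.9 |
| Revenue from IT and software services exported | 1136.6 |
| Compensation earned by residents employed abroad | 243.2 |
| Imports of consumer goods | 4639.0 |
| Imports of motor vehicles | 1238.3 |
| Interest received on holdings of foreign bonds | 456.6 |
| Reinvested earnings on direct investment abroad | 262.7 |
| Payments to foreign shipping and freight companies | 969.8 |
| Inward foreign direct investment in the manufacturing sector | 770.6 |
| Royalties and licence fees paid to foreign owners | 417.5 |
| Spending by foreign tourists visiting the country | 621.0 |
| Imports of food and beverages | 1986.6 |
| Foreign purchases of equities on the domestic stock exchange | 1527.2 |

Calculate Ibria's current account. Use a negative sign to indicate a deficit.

Goods: -1238.3 - 1986.6 + 2306.6 - 4639.0 = -5557.3
Services: -969.8 + 1136.6 - 417.5 - 604.7 + 621.0 = -234.4
Primary income: -568.9 + 243.2 + 262.7 + 456.6 = 393.6
Secondary income: 229.8
Current account = (-5557.3) + (-234.4) + 393.6 + 229.8 = -5168.3
(Excluded from the current account — capital account: debt forgiveness received from foreign official creditors 257.9; financial account: inward foreign direct investment in the manufacturing sector 770.6, foreign purchases of equities on the domestic stock exchange 1527.2.)

-5168.3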